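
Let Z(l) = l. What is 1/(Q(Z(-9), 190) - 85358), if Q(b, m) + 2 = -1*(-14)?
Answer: -1/85346 ≈ -1.1717e-5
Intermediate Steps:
Q(b, m) = 12 (Q(b, m) = -2 - 1*(-14) = -2 + 14 = 12)
1/(Q(Z(-9), 190) - 85358) = 1/(12 - 85358) = 1/(-85346) = -1/85346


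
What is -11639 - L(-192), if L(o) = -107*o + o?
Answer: -31991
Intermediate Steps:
L(o) = -106*o
-11639 - L(-192) = -11639 - (-106)*(-192) = -11639 - 1*20352 = -11639 - 20352 = -31991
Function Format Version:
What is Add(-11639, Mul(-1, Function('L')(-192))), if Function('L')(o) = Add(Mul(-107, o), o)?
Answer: -31991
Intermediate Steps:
Function('L')(o) = Mul(-106, o)
Add(-11639, Mul(-1, Function('L')(-192))) = Add(-11639, Mul(-1, Mul(-106, -192))) = Add(-11639, Mul(-1, 20352)) = Add(-11639, -20352) = -31991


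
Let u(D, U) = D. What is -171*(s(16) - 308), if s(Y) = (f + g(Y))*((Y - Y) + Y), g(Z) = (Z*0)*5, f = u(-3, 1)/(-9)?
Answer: 51756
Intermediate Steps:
f = ⅓ (f = -3/(-9) = -3*(-⅑) = ⅓ ≈ 0.33333)
g(Z) = 0 (g(Z) = 0*5 = 0)
s(Y) = Y/3 (s(Y) = (⅓ + 0)*((Y - Y) + Y) = (0 + Y)/3 = Y/3)
-171*(s(16) - 308) = -171*((⅓)*16 - 308) = -171*(16/3 - 308) = -171*(-908/3) = 51756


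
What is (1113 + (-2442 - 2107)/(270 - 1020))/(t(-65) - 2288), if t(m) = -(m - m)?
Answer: -839299/1716000 ≈ -0.48910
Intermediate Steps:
t(m) = 0 (t(m) = -1*0 = 0)
(1113 + (-2442 - 2107)/(270 - 1020))/(t(-65) - 2288) = (1113 + (-2442 - 2107)/(270 - 1020))/(0 - 2288) = (1113 - 4549/(-750))/(-2288) = (1113 - 4549*(-1/750))*(-1/2288) = (1113 + 4549/750)*(-1/2288) = (839299/750)*(-1/2288) = -839299/1716000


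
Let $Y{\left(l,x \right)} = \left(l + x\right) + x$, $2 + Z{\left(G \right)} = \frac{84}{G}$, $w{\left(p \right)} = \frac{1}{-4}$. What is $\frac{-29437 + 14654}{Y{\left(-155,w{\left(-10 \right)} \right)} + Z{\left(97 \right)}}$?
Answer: $\frac{2867902}{30387} \approx 94.379$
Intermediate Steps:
$w{\left(p \right)} = - \frac{1}{4}$
$Z{\left(G \right)} = -2 + \frac{84}{G}$
$Y{\left(l,x \right)} = l + 2 x$
$\frac{-29437 + 14654}{Y{\left(-155,w{\left(-10 \right)} \right)} + Z{\left(97 \right)}} = \frac{-29437 + 14654}{\left(-155 + 2 \left(- \frac{1}{4}\right)\right) - \left(2 - \frac{84}{97}\right)} = - \frac{14783}{\left(-155 - \frac{1}{2}\right) + \left(-2 + 84 \cdot \frac{1}{97}\right)} = - \frac{14783}{- \frac{311}{2} + \left(-2 + \frac{84}{97}\right)} = - \frac{14783}{- \frac{311}{2} - \frac{110}{97}} = - \frac{14783}{- \frac{30387}{194}} = \left(-14783\right) \left(- \frac{194}{30387}\right) = \frac{2867902}{30387}$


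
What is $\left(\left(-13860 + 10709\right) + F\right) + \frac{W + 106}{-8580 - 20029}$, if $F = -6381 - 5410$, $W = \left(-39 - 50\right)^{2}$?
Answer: $- \frac{427483705}{28609} \approx -14942.0$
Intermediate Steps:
$W = 7921$ ($W = \left(-89\right)^{2} = 7921$)
$F = -11791$ ($F = -6381 - 5410 = -11791$)
$\left(\left(-13860 + 10709\right) + F\right) + \frac{W + 106}{-8580 - 20029} = \left(\left(-13860 + 10709\right) - 11791\right) + \frac{7921 + 106}{-8580 - 20029} = \left(-3151 - 11791\right) + \frac{8027}{-28609} = -14942 + 8027 \left(- \frac{1}{28609}\right) = -14942 - \frac{8027}{28609} = - \frac{427483705}{28609}$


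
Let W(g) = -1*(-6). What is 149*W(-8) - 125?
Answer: 769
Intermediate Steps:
W(g) = 6
149*W(-8) - 125 = 149*6 - 125 = 894 - 125 = 769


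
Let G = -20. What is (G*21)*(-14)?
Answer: 5880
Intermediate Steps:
(G*21)*(-14) = -20*21*(-14) = -420*(-14) = 5880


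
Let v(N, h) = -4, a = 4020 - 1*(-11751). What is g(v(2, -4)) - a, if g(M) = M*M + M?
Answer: -15759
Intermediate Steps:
a = 15771 (a = 4020 + 11751 = 15771)
g(M) = M + M² (g(M) = M² + M = M + M²)
g(v(2, -4)) - a = -4*(1 - 4) - 1*15771 = -4*(-3) - 15771 = 12 - 15771 = -15759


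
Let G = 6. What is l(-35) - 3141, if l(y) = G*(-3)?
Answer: -3159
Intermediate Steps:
l(y) = -18 (l(y) = 6*(-3) = -18)
l(-35) - 3141 = -18 - 3141 = -3159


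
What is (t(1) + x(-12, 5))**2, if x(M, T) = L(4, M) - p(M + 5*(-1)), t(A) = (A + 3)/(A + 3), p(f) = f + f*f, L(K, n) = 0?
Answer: 73441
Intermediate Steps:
p(f) = f + f**2
t(A) = 1 (t(A) = (3 + A)/(3 + A) = 1)
x(M, T) = -(-5 + M)*(-4 + M) (x(M, T) = 0 - (M + 5*(-1))*(1 + (M + 5*(-1))) = 0 - (M - 5)*(1 + (M - 5)) = 0 - (-5 + M)*(1 + (-5 + M)) = 0 - (-5 + M)*(-4 + M) = -(-5 + M)*(-4 + M))
(t(1) + x(-12, 5))**2 = (1 - (-5 - 12)*(-4 - 12))**2 = (1 - 1*(-17)*(-16))**2 = (1 - 272)**2 = (-271)**2 = 73441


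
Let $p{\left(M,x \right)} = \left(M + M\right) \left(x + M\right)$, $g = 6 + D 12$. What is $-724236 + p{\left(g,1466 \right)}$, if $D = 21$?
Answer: $165348$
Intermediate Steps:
$g = 258$ ($g = 6 + 21 \cdot 12 = 6 + 252 = 258$)
$p{\left(M,x \right)} = 2 M \left(M + x\right)$
$-724236 + p{\left(g,1466 \right)} = -724236 + 2 \cdot 258 \left(258 + 1466\right) = -724236 + 2 \cdot 258 \cdot 1724 = -724236 + 889584 = 165348$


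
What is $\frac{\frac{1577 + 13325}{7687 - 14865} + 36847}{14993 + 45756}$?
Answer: $\frac{132236432}{218028161} \approx 0.60651$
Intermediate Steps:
$\frac{\frac{1577 + 13325}{7687 - 14865} + 36847}{14993 + 45756} = \frac{\frac{14902}{-7178} + 36847}{60749} = \left(14902 \left(- \frac{1}{7178}\right) + 36847\right) \frac{1}{60749} = \left(- \frac{7451}{3589} + 36847\right) \frac{1}{60749} = \frac{132236432}{3589} \cdot \frac{1}{60749} = \frac{132236432}{218028161}$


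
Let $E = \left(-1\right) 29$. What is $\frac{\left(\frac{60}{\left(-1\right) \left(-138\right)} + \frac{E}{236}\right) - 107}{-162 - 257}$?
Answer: $\frac{579103}{2274332} \approx 0.25463$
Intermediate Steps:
$E = -29$
$\frac{\left(\frac{60}{\left(-1\right) \left(-138\right)} + \frac{E}{236}\right) - 107}{-162 - 257} = \frac{\left(\frac{60}{\left(-1\right) \left(-138\right)} - \frac{29}{236}\right) - 107}{-162 - 257} = \frac{\left(\frac{60}{138} - \frac{29}{236}\right) - 107}{-419} = \left(\left(60 \cdot \frac{1}{138} - \frac{29}{236}\right) - 107\right) \left(- \frac{1}{419}\right) = \left(\left(\frac{10}{23} - \frac{29}{236}\right) - 107\right) \left(- \frac{1}{419}\right) = \left(\frac{1693}{5428} - 107\right) \left(- \frac{1}{419}\right) = \left(- \frac{579103}{5428}\right) \left(- \frac{1}{419}\right) = \frac{579103}{2274332}$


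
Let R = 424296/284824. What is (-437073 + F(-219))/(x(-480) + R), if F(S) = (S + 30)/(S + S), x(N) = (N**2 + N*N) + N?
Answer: -757306606595/797589531854 ≈ -0.94949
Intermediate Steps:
x(N) = N + 2*N**2 (x(N) = (N**2 + N**2) + N = 2*N**2 + N = N + 2*N**2)
F(S) = (30 + S)/(2*S) (F(S) = (30 + S)/((2*S)) = (30 + S)*(1/(2*S)) = (30 + S)/(2*S))
R = 53037/35603 (R = 424296*(1/284824) = 53037/35603 ≈ 1.4897)
(-437073 + F(-219))/(x(-480) + R) = (-437073 + (1/2)*(30 - 219)/(-219))/(-480*(1 + 2*(-480)) + 53037/35603) = (-437073 + (1/2)*(-1/219)*(-189))/(-480*(1 - 960) + 53037/35603) = (-437073 + 63/146)/(-480*(-959) + 53037/35603) = -63812595/(146*(460320 + 53037/35603)) = -63812595/(146*16388825997/35603) = -63812595/146*35603/16388825997 = -757306606595/797589531854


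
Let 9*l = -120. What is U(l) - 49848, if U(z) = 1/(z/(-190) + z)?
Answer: -12561715/252 ≈ -49848.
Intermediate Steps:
l = -40/3 (l = (1/9)*(-120) = -40/3 ≈ -13.333)
U(z) = 190/(189*z) (U(z) = 1/(z*(-1/190) + z) = 1/(-z/190 + z) = 1/(189*z/190) = 190/(189*z))
U(l) - 49848 = 190/(189*(-40/3)) - 49848 = (190/189)*(-3/40) - 49848 = -19/252 - 49848 = -12561715/252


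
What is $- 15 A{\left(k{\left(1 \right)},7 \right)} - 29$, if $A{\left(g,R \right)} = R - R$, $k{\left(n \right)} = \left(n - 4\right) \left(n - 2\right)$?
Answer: $-29$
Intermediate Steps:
$k{\left(n \right)} = \left(-4 + n\right) \left(-2 + n\right)$
$A{\left(g,R \right)} = 0$
$- 15 A{\left(k{\left(1 \right)},7 \right)} - 29 = \left(-15\right) 0 - 29 = 0 - 29 = -29$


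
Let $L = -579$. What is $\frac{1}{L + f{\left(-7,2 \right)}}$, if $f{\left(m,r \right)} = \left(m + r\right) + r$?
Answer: $- \frac{1}{582} \approx -0.0017182$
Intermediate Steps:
$f{\left(m,r \right)} = m + 2 r$
$\frac{1}{L + f{\left(-7,2 \right)}} = \frac{1}{-579 + \left(-7 + 2 \cdot 2\right)} = \frac{1}{-579 + \left(-7 + 4\right)} = \frac{1}{-579 - 3} = \frac{1}{-582} = - \frac{1}{582}$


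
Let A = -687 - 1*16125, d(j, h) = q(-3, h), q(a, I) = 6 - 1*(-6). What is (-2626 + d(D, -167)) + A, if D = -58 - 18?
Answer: -19426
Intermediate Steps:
q(a, I) = 12 (q(a, I) = 6 + 6 = 12)
D = -76
d(j, h) = 12
A = -16812 (A = -687 - 16125 = -16812)
(-2626 + d(D, -167)) + A = (-2626 + 12) - 16812 = -2614 - 16812 = -19426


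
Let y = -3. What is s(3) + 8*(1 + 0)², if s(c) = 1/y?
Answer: 23/3 ≈ 7.6667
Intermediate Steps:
s(c) = -⅓ (s(c) = 1/(-3) = -⅓)
s(3) + 8*(1 + 0)² = -⅓ + 8*(1 + 0)² = -⅓ + 8*1² = -⅓ + 8*1 = -⅓ + 8 = 23/3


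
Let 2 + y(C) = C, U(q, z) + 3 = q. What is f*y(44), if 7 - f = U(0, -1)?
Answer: 420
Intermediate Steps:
U(q, z) = -3 + q
y(C) = -2 + C
f = 10 (f = 7 - (-3 + 0) = 7 - 1*(-3) = 7 + 3 = 10)
f*y(44) = 10*(-2 + 44) = 10*42 = 420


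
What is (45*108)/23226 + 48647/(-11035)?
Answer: -179374187/42716485 ≈ -4.1992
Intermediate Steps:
(45*108)/23226 + 48647/(-11035) = 4860*(1/23226) + 48647*(-1/11035) = 810/3871 - 48647/11035 = -179374187/42716485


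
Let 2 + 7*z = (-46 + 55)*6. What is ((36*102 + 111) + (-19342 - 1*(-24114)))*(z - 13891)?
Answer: -831417675/7 ≈ -1.1877e+8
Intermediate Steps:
z = 52/7 (z = -2/7 + ((-46 + 55)*6)/7 = -2/7 + (9*6)/7 = -2/7 + (1/7)*54 = -2/7 + 54/7 = 52/7 ≈ 7.4286)
((36*102 + 111) + (-19342 - 1*(-24114)))*(z - 13891) = ((36*102 + 111) + (-19342 - 1*(-24114)))*(52/7 - 13891) = ((3672 + 111) + (-19342 + 24114))*(-97185/7) = (3783 + 4772)*(-97185/7) = 8555*(-97185/7) = -831417675/7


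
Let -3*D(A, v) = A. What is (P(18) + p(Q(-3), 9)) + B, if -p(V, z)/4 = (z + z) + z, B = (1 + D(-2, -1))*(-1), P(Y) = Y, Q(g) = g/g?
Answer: -275/3 ≈ -91.667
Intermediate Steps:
D(A, v) = -A/3
Q(g) = 1
B = -5/3 (B = (1 - 1/3*(-2))*(-1) = (1 + 2/3)*(-1) = (5/3)*(-1) = -5/3 ≈ -1.6667)
p(V, z) = -12*z (p(V, z) = -4*((z + z) + z) = -4*(2*z + z) = -12*z)
(P(18) + p(Q(-3), 9)) + B = (18 - 12*9) - 5/3 = (18 - 108) - 5/3 = -90 - 5/3 = -275/3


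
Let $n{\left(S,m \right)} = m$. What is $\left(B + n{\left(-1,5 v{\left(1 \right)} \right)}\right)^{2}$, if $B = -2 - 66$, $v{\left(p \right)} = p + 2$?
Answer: $2809$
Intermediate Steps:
$v{\left(p \right)} = 2 + p$
$B = -68$
$\left(B + n{\left(-1,5 v{\left(1 \right)} \right)}\right)^{2} = \left(-68 + 5 \left(2 + 1\right)\right)^{2} = \left(-68 + 5 \cdot 3\right)^{2} = \left(-68 + 15\right)^{2} = \left(-53\right)^{2} = 2809$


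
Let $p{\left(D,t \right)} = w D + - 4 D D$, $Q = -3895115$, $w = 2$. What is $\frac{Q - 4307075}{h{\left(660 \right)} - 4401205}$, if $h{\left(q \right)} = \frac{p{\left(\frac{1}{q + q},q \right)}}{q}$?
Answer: $\frac{2358096816240000}{1265328832679341} \approx 1.8636$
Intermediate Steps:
$p{\left(D,t \right)} = - 4 D^{2} + 2 D$ ($p{\left(D,t \right)} = 2 D + - 4 D D = 2 D - 4 D^{2} = - 4 D^{2} + 2 D$)
$h{\left(q \right)} = \frac{1 - \frac{1}{q}}{q^{2}}$ ($h{\left(q \right)} = \frac{2 \frac{1}{q + q} \left(1 - \frac{2}{q + q}\right)}{q} = \frac{2 \frac{1}{2 q} \left(1 - \frac{2}{2 q}\right)}{q} = \frac{2 \frac{1}{2 q} \left(1 - 2 \frac{1}{2 q}\right)}{q} = \frac{2 \frac{1}{2 q} \left(1 - \frac{1}{q}\right)}{q} = \frac{\frac{1}{q} \left(1 - \frac{1}{q}\right)}{q} = \frac{1 - \frac{1}{q}}{q^{2}}$)
$\frac{Q - 4307075}{h{\left(660 \right)} - 4401205} = \frac{-3895115 - 4307075}{\frac{-1 + 660}{287496000} - 4401205} = - \frac{8202190}{\frac{1}{287496000} \cdot 659 - 4401205} = - \frac{8202190}{\frac{659}{287496000} - 4401205} = - \frac{8202190}{- \frac{1265328832679341}{287496000}} = \left(-8202190\right) \left(- \frac{287496000}{1265328832679341}\right) = \frac{2358096816240000}{1265328832679341}$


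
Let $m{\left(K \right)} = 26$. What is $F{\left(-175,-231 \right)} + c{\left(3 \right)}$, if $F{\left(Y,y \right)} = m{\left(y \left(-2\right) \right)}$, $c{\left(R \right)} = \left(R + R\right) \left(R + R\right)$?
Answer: $62$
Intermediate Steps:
$c{\left(R \right)} = 4 R^{2}$ ($c{\left(R \right)} = 2 R 2 R = 4 R^{2}$)
$F{\left(Y,y \right)} = 26$
$F{\left(-175,-231 \right)} + c{\left(3 \right)} = 26 + 4 \cdot 3^{2} = 26 + 4 \cdot 9 = 26 + 36 = 62$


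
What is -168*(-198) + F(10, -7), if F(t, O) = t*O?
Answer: 33194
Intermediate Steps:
F(t, O) = O*t
-168*(-198) + F(10, -7) = -168*(-198) - 7*10 = 33264 - 70 = 33194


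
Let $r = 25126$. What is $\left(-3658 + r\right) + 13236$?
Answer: $34704$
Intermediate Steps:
$\left(-3658 + r\right) + 13236 = \left(-3658 + 25126\right) + 13236 = 21468 + 13236 = 34704$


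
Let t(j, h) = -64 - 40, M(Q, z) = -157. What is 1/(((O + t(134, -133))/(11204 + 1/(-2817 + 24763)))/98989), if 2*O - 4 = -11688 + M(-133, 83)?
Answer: -24339710802165/132213677 ≈ -1.8409e+5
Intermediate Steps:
t(j, h) = -104
O = -11841/2 (O = 2 + (-11688 - 157)/2 = 2 + (1/2)*(-11845) = 2 - 11845/2 = -11841/2 ≈ -5920.5)
1/(((O + t(134, -133))/(11204 + 1/(-2817 + 24763)))/98989) = 1/(((-11841/2 - 104)/(11204 + 1/(-2817 + 24763)))/98989) = 1/(-12049/(2*(11204 + 1/21946))*(1/98989)) = 1/(-12049/(2*245882985/21946)*(1/98989)) = 1/(-12049/2*21946/245882985*(1/98989)) = 1/(-132213677/245882985*1/98989) = 1/(-132213677/24339710802165) = -24339710802165/132213677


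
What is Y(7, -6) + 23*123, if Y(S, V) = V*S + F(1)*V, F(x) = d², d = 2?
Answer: 2763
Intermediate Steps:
F(x) = 4 (F(x) = 2² = 4)
Y(S, V) = 4*V + S*V (Y(S, V) = V*S + 4*V = S*V + 4*V = 4*V + S*V)
Y(7, -6) + 23*123 = -6*(4 + 7) + 23*123 = -6*11 + 2829 = -66 + 2829 = 2763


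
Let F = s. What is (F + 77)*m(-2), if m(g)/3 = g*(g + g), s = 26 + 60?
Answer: 3912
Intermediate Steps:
s = 86
F = 86
m(g) = 6*g² (m(g) = 3*(g*(g + g)) = 3*(g*(2*g)) = 3*(2*g²) = 6*g²)
(F + 77)*m(-2) = (86 + 77)*(6*(-2)²) = 163*(6*4) = 163*24 = 3912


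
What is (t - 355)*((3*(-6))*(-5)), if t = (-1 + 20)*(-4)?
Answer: -38790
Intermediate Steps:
t = -76 (t = 19*(-4) = -76)
(t - 355)*((3*(-6))*(-5)) = (-76 - 355)*((3*(-6))*(-5)) = -(-7758)*(-5) = -431*90 = -38790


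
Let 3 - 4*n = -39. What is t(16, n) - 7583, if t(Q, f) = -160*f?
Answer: -9263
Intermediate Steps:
n = 21/2 (n = 3/4 - 1/4*(-39) = 3/4 + 39/4 = 21/2 ≈ 10.500)
t(16, n) - 7583 = -160*21/2 - 7583 = -1680 - 7583 = -9263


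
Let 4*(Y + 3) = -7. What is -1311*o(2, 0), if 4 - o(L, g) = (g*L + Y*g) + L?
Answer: -2622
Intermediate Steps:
Y = -19/4 (Y = -3 + (¼)*(-7) = -3 - 7/4 = -19/4 ≈ -4.7500)
o(L, g) = 4 - L + 19*g/4 - L*g (o(L, g) = 4 - ((g*L - 19*g/4) + L) = 4 - ((L*g - 19*g/4) + L) = 4 - ((-19*g/4 + L*g) + L) = 4 - (L - 19*g/4 + L*g) = 4 + (-L + 19*g/4 - L*g) = 4 - L + 19*g/4 - L*g)
-1311*o(2, 0) = -1311*(4 - 1*2 + (19/4)*0 - 1*2*0) = -1311*(4 - 2 + 0 + 0) = -1311*2 = -2622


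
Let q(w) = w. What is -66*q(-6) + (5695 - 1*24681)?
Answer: -18590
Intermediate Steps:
-66*q(-6) + (5695 - 1*24681) = -66*(-6) + (5695 - 1*24681) = 396 + (5695 - 24681) = 396 - 18986 = -18590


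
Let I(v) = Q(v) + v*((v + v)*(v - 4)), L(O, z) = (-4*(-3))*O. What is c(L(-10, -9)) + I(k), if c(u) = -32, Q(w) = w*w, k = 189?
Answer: 13252459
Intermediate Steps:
Q(w) = w**2
L(O, z) = 12*O
I(v) = v**2 + 2*v**2*(-4 + v) (I(v) = v**2 + v*((v + v)*(v - 4)) = v**2 + v*((2*v)*(-4 + v)) = v**2 + v*(2*v*(-4 + v)) = v**2 + 2*v**2*(-4 + v))
c(L(-10, -9)) + I(k) = -32 + 189**2*(-7 + 2*189) = -32 + 35721*(-7 + 378) = -32 + 35721*371 = -32 + 13252491 = 13252459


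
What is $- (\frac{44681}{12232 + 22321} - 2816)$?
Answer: $\frac{97256567}{34553} \approx 2814.7$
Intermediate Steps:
$- (\frac{44681}{12232 + 22321} - 2816) = - (\frac{44681}{34553} - 2816) = \left(-1\right) \left(- \frac{97256567}{34553}\right) = \frac{97256567}{34553}$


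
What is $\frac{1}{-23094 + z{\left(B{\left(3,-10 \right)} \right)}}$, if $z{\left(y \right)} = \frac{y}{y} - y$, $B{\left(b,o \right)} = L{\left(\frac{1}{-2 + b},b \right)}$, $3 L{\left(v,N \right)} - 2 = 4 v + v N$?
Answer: $- \frac{1}{23096} \approx -4.3298 \cdot 10^{-5}$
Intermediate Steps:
$L{\left(v,N \right)} = \frac{2}{3} + \frac{4 v}{3} + \frac{N v}{3}$ ($L{\left(v,N \right)} = \frac{2}{3} + \frac{4 v + v N}{3} = \frac{2}{3} + \frac{4 v + N v}{3} = \frac{2}{3} + \left(\frac{4 v}{3} + \frac{N v}{3}\right) = \frac{2}{3} + \frac{4 v}{3} + \frac{N v}{3}$)
$B{\left(b,o \right)} = \frac{2}{3} + \frac{4}{3 \left(-2 + b\right)} + \frac{b}{3 \left(-2 + b\right)}$
$z{\left(y \right)} = 1 - y$
$\frac{1}{-23094 + z{\left(B{\left(3,-10 \right)} \right)}} = \frac{1}{-23094 + \left(1 - \frac{3}{-2 + 3}\right)} = \frac{1}{-23094 + \left(1 - \frac{3}{1}\right)} = \frac{1}{-23094 + \left(1 - 3 \cdot 1\right)} = \frac{1}{-23094 + \left(1 - 3\right)} = \frac{1}{-23094 - 2} = \frac{1}{-23096} = - \frac{1}{23096}$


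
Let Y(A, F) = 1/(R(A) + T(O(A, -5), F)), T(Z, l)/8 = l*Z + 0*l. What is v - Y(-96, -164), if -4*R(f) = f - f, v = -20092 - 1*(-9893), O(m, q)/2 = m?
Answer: -2569168897/251904 ≈ -10199.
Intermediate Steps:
O(m, q) = 2*m
v = -10199 (v = -20092 + 9893 = -10199)
R(f) = 0 (R(f) = -(f - f)/4 = -¼*0 = 0)
T(Z, l) = 8*Z*l (T(Z, l) = 8*(l*Z + 0*l) = 8*(Z*l + 0) = 8*(Z*l) = 8*Z*l)
Y(A, F) = 1/(16*A*F) (Y(A, F) = 1/(0 + 8*(2*A)*F) = 1/(0 + 16*A*F) = 1/(16*A*F))
v - Y(-96, -164) = -10199 - 1/(16*(-96)*(-164)) = -10199 - (-1)*(-1)/(16*96*164) = -10199 - 1*1/251904 = -10199 - 1/251904 = -2569168897/251904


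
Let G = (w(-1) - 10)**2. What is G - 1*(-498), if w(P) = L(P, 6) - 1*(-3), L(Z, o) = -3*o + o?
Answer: 859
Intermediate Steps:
L(Z, o) = -2*o
w(P) = -9 (w(P) = -2*6 - 1*(-3) = -12 + 3 = -9)
G = 361 (G = (-9 - 10)**2 = (-19)**2 = 361)
G - 1*(-498) = 361 - 1*(-498) = 361 + 498 = 859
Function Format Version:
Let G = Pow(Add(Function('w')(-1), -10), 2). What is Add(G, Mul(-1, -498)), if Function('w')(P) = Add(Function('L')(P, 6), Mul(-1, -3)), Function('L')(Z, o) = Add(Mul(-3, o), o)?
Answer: 859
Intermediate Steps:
Function('L')(Z, o) = Mul(-2, o)
Function('w')(P) = -9 (Function('w')(P) = Add(Mul(-2, 6), Mul(-1, -3)) = Add(-12, 3) = -9)
G = 361 (G = Pow(Add(-9, -10), 2) = Pow(-19, 2) = 361)
Add(G, Mul(-1, -498)) = Add(361, Mul(-1, -498)) = Add(361, 498) = 859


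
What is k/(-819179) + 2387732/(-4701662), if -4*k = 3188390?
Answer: 1791703114017/3851502775498 ≈ 0.46520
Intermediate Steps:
k = -1594195/2 (k = -¼*3188390 = -1594195/2 ≈ -7.9710e+5)
k/(-819179) + 2387732/(-4701662) = -1594195/2/(-819179) + 2387732/(-4701662) = -1594195/2*(-1/819179) + 2387732*(-1/4701662) = 1594195/1638358 - 1193866/2350831 = 1791703114017/3851502775498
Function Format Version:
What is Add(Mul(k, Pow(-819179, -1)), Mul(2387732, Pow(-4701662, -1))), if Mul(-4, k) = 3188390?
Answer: Rational(1791703114017, 3851502775498) ≈ 0.46520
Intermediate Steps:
k = Rational(-1594195, 2) (k = Mul(Rational(-1, 4), 3188390) = Rational(-1594195, 2) ≈ -7.9710e+5)
Add(Mul(k, Pow(-819179, -1)), Mul(2387732, Pow(-4701662, -1))) = Add(Mul(Rational(-1594195, 2), Pow(-819179, -1)), Mul(2387732, Pow(-4701662, -1))) = Add(Mul(Rational(-1594195, 2), Rational(-1, 819179)), Mul(2387732, Rational(-1, 4701662))) = Add(Rational(1594195, 1638358), Rational(-1193866, 2350831)) = Rational(1791703114017, 3851502775498)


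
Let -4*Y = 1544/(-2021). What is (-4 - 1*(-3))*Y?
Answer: -386/2021 ≈ -0.19099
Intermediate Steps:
Y = 386/2021 (Y = -386/(-2021) = -386*(-1)/2021 = -1/4*(-1544/2021) = 386/2021 ≈ 0.19099)
(-4 - 1*(-3))*Y = (-4 - 1*(-3))*(386/2021) = (-4 + 3)*(386/2021) = -1*386/2021 = -386/2021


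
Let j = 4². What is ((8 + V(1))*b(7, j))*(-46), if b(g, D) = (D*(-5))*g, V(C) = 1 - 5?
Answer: 103040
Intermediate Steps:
V(C) = -4
j = 16
b(g, D) = -5*D*g (b(g, D) = (-5*D)*g = -5*D*g)
((8 + V(1))*b(7, j))*(-46) = ((8 - 4)*(-5*16*7))*(-46) = (4*(-560))*(-46) = -2240*(-46) = 103040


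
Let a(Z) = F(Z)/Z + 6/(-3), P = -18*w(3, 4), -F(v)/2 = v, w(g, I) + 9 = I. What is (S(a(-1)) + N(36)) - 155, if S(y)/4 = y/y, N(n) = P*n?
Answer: 3089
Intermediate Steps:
w(g, I) = -9 + I
F(v) = -2*v
P = 90 (P = -18*(-9 + 4) = -18*(-5) = 90)
N(n) = 90*n
a(Z) = -4 (a(Z) = (-2*Z)/Z + 6/(-3) = -2 + 6*(-1/3) = -2 - 2 = -4)
S(y) = 4 (S(y) = 4*(y/y) = 4*1 = 4)
(S(a(-1)) + N(36)) - 155 = (4 + 90*36) - 155 = (4 + 3240) - 155 = 3244 - 155 = 3089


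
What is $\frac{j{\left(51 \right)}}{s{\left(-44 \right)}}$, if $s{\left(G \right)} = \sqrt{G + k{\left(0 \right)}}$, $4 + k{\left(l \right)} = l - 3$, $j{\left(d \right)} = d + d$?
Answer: $- 2 i \sqrt{51} \approx - 14.283 i$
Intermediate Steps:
$j{\left(d \right)} = 2 d$
$k{\left(l \right)} = -7 + l$ ($k{\left(l \right)} = -4 + \left(l - 3\right) = -4 + \left(-3 + l\right) = -7 + l$)
$s{\left(G \right)} = \sqrt{-7 + G}$ ($s{\left(G \right)} = \sqrt{G + \left(-7 + 0\right)} = \sqrt{G - 7} = \sqrt{-7 + G}$)
$\frac{j{\left(51 \right)}}{s{\left(-44 \right)}} = \frac{2 \cdot 51}{\sqrt{-7 - 44}} = \frac{102}{\sqrt{-51}} = \frac{102}{i \sqrt{51}} = 102 \left(- \frac{i \sqrt{51}}{51}\right) = - 2 i \sqrt{51}$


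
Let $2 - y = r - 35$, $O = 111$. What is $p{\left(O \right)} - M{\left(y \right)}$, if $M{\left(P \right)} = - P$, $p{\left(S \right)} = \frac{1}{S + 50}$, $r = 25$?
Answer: $\frac{1933}{161} \approx 12.006$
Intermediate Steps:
$p{\left(S \right)} = \frac{1}{50 + S}$
$y = 12$ ($y = 2 - \left(25 - 35\right) = 2 - -10 = 2 + 10 = 12$)
$p{\left(O \right)} - M{\left(y \right)} = \frac{1}{50 + 111} - \left(-1\right) 12 = \frac{1}{161} - -12 = \frac{1}{161} + 12 = \frac{1933}{161}$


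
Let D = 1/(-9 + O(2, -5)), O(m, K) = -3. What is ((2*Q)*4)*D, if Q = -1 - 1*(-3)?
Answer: -4/3 ≈ -1.3333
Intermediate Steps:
Q = 2 (Q = -1 + 3 = 2)
D = -1/12 (D = 1/(-9 - 3) = 1/(-12) = -1/12 ≈ -0.083333)
((2*Q)*4)*D = ((2*2)*4)*(-1/12) = (4*4)*(-1/12) = 16*(-1/12) = -4/3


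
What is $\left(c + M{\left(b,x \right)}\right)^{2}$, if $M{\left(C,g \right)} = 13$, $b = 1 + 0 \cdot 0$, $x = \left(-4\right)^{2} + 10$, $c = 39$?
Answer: $2704$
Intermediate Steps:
$x = 26$ ($x = 16 + 10 = 26$)
$b = 1$ ($b = 1 + 0 = 1$)
$\left(c + M{\left(b,x \right)}\right)^{2} = \left(39 + 13\right)^{2} = 52^{2} = 2704$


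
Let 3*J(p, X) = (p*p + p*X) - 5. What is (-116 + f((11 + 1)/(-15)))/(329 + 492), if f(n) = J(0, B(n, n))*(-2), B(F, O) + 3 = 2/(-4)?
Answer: -338/2463 ≈ -0.13723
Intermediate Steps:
B(F, O) = -7/2 (B(F, O) = -3 + 2/(-4) = -3 + 2*(-¼) = -3 - ½ = -7/2)
J(p, X) = -5/3 + p²/3 + X*p/3 (J(p, X) = ((p*p + p*X) - 5)/3 = ((p² + X*p) - 5)/3 = (-5 + p² + X*p)/3 = -5/3 + p²/3 + X*p/3)
f(n) = 10/3 (f(n) = (-5/3 + (⅓)*0² + (⅓)*(-7/2)*0)*(-2) = (-5/3 + (⅓)*0 + 0)*(-2) = (-5/3 + 0 + 0)*(-2) = -5/3*(-2) = 10/3)
(-116 + f((11 + 1)/(-15)))/(329 + 492) = (-116 + 10/3)/(329 + 492) = -338/3/821 = -338/3*1/821 = -338/2463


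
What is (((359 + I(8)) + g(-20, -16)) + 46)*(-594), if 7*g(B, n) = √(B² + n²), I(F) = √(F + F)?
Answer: -242946 - 2376*√41/7 ≈ -2.4512e+5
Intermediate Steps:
I(F) = √2*√F (I(F) = √(2*F) = √2*√F)
g(B, n) = √(B² + n²)/7
(((359 + I(8)) + g(-20, -16)) + 46)*(-594) = (((359 + √2*√8) + √((-20)² + (-16)²)/7) + 46)*(-594) = (((359 + √2*(2*√2)) + √(400 + 256)/7) + 46)*(-594) = (((359 + 4) + √656/7) + 46)*(-594) = ((363 + (4*√41)/7) + 46)*(-594) = ((363 + 4*√41/7) + 46)*(-594) = (409 + 4*√41/7)*(-594) = -242946 - 2376*√41/7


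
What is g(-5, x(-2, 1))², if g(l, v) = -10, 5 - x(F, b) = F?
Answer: 100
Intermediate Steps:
x(F, b) = 5 - F
g(-5, x(-2, 1))² = (-10)² = 100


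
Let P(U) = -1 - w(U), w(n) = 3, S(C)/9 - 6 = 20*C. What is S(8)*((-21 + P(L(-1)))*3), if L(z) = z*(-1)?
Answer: -112050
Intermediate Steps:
S(C) = 54 + 180*C (S(C) = 54 + 9*(20*C) = 54 + 180*C)
L(z) = -z
P(U) = -4 (P(U) = -1 - 1*3 = -1 - 3 = -4)
S(8)*((-21 + P(L(-1)))*3) = (54 + 180*8)*((-21 - 4)*3) = (54 + 1440)*(-25*3) = 1494*(-75) = -112050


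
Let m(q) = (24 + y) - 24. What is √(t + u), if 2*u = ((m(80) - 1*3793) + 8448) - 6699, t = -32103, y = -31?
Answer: I*√132562/2 ≈ 182.05*I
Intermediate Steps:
m(q) = -31 (m(q) = (24 - 31) - 24 = -7 - 24 = -31)
u = -2075/2 (u = (((-31 - 1*3793) + 8448) - 6699)/2 = (((-31 - 3793) + 8448) - 6699)/2 = ((-3824 + 8448) - 6699)/2 = (4624 - 6699)/2 = (½)*(-2075) = -2075/2 ≈ -1037.5)
√(t + u) = √(-32103 - 2075/2) = √(-66281/2) = I*√132562/2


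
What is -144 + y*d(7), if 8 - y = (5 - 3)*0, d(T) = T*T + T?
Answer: 304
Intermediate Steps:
d(T) = T + T² (d(T) = T² + T = T + T²)
y = 8 (y = 8 - (5 - 3)*0 = 8 - 2*0 = 8 - 1*0 = 8 + 0 = 8)
-144 + y*d(7) = -144 + 8*(7*(1 + 7)) = -144 + 8*(7*8) = -144 + 8*56 = -144 + 448 = 304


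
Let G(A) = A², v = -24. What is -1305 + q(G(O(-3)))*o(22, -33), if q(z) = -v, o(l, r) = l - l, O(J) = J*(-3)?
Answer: -1305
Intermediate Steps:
O(J) = -3*J
o(l, r) = 0
q(z) = 24 (q(z) = -1*(-24) = 24)
-1305 + q(G(O(-3)))*o(22, -33) = -1305 + 24*0 = -1305 + 0 = -1305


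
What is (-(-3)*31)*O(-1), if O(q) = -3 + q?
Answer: -372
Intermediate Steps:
(-(-3)*31)*O(-1) = (-(-3)*31)*(-3 - 1) = -3*(-31)*(-4) = 93*(-4) = -372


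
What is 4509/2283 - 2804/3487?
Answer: 3107117/2653607 ≈ 1.1709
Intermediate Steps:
4509/2283 - 2804/3487 = 4509*(1/2283) - 2804*1/3487 = 1503/761 - 2804/3487 = 3107117/2653607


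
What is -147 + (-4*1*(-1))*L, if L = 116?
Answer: 317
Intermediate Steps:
-147 + (-4*1*(-1))*L = -147 + (-4*1*(-1))*116 = -147 - 4*(-1)*116 = -147 + 4*116 = -147 + 464 = 317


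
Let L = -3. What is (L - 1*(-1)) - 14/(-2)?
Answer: 5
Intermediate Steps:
(L - 1*(-1)) - 14/(-2) = (-3 - 1*(-1)) - 14/(-2) = (-3 + 1) - 14*(-1/2) = -2 + 7 = 5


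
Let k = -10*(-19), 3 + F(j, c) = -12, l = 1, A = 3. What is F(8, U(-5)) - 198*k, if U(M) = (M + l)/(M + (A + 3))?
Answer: -37635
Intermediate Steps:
U(M) = (1 + M)/(6 + M) (U(M) = (M + 1)/(M + (3 + 3)) = (1 + M)/(M + 6) = (1 + M)/(6 + M))
F(j, c) = -15 (F(j, c) = -3 - 12 = -15)
k = 190
F(8, U(-5)) - 198*k = -15 - 198*190 = -15 - 37620 = -37635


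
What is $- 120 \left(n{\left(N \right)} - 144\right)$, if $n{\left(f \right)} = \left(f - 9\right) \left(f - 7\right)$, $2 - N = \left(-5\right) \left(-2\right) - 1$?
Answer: $-9600$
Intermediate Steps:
$N = -7$ ($N = 2 - \left(\left(-5\right) \left(-2\right) - 1\right) = 2 - \left(10 - 1\right) = 2 - 9 = -7$)
$n{\left(f \right)} = \left(-9 + f\right) \left(-7 + f\right)$
$- 120 \left(n{\left(N \right)} - 144\right) = - 120 \left(\left(63 + \left(-7\right)^{2} - -112\right) - 144\right) = - 120 \left(\left(63 + 49 + 112\right) - 144\right) = - 120 \left(224 - 144\right) = \left(-120\right) 80 = -9600$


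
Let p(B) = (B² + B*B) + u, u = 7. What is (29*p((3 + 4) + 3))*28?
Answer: 168084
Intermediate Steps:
p(B) = 7 + 2*B² (p(B) = (B² + B*B) + 7 = (B² + B²) + 7 = 2*B² + 7 = 7 + 2*B²)
(29*p((3 + 4) + 3))*28 = (29*(7 + 2*((3 + 4) + 3)²))*28 = (29*(7 + 2*(7 + 3)²))*28 = (29*(7 + 2*10²))*28 = (29*(7 + 2*100))*28 = (29*(7 + 200))*28 = (29*207)*28 = 6003*28 = 168084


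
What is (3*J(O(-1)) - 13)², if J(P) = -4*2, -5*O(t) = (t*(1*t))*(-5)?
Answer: 1369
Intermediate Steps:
O(t) = t² (O(t) = -t*(1*t)*(-5)/5 = -t*t*(-5)/5 = -t²*(-5)/5 = -(-1)*t² = t²)
J(P) = -8
(3*J(O(-1)) - 13)² = (3*(-8) - 13)² = (-24 - 13)² = (-37)² = 1369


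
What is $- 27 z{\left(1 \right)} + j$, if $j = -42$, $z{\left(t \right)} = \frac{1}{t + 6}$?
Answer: $- \frac{321}{7} \approx -45.857$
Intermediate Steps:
$z{\left(t \right)} = \frac{1}{6 + t}$
$- 27 z{\left(1 \right)} + j = - \frac{27}{6 + 1} - 42 = - \frac{27}{7} - 42 = - \frac{321}{7}$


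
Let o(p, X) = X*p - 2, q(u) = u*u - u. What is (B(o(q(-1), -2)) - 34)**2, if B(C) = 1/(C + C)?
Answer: 167281/144 ≈ 1161.7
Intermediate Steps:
q(u) = u**2 - u
o(p, X) = -2 + X*p
B(C) = 1/(2*C)
(B(o(q(-1), -2)) - 34)**2 = (1/(2*(-2 - (-2)*(-1 - 1))) - 34)**2 = (1/(2*(-2 - (-2)*(-2))) - 34)**2 = (1/(2*(-2 - 2*2)) - 34)**2 = (1/(2*(-2 - 4)) - 34)**2 = ((1/2)/(-6) - 34)**2 = ((1/2)*(-1/6) - 34)**2 = (-1/12 - 34)**2 = (-409/12)**2 = 167281/144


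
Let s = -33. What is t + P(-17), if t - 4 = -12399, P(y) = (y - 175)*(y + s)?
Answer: -2795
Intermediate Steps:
P(y) = (-175 + y)*(-33 + y) (P(y) = (y - 175)*(y - 33) = (-175 + y)*(-33 + y))
t = -12395 (t = 4 - 12399 = -12395)
t + P(-17) = -12395 + (5775 + (-17)² - 208*(-17)) = -12395 + (5775 + 289 + 3536) = -12395 + 9600 = -2795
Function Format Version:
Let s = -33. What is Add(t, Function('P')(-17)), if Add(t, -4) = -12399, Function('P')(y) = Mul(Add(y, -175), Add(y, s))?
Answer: -2795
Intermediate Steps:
Function('P')(y) = Mul(Add(-175, y), Add(-33, y)) (Function('P')(y) = Mul(Add(y, -175), Add(y, -33)) = Mul(Add(-175, y), Add(-33, y)))
t = -12395 (t = Add(4, -12399) = -12395)
Add(t, Function('P')(-17)) = Add(-12395, Add(5775, Pow(-17, 2), Mul(-208, -17))) = Add(-12395, Add(5775, 289, 3536)) = Add(-12395, 9600) = -2795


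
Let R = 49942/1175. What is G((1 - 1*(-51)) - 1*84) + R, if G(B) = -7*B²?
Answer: -8372458/1175 ≈ -7125.5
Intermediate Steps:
R = 49942/1175 (R = 49942*(1/1175) = 49942/1175 ≈ 42.504)
G((1 - 1*(-51)) - 1*84) + R = -7*((1 - 1*(-51)) - 1*84)² + 49942/1175 = -7*((1 + 51) - 84)² + 49942/1175 = -7*(52 - 84)² + 49942/1175 = -7*(-32)² + 49942/1175 = -7*1024 + 49942/1175 = -7168 + 49942/1175 = -8372458/1175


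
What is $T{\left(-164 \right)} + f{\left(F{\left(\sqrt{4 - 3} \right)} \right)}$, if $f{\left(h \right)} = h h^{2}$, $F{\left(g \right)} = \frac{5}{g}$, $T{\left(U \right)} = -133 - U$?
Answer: $156$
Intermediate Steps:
$f{\left(h \right)} = h^{3}$
$T{\left(-164 \right)} + f{\left(F{\left(\sqrt{4 - 3} \right)} \right)} = \left(-133 - -164\right) + \left(\frac{5}{\sqrt{4 - 3}}\right)^{3} = \left(-133 + 164\right) + \left(\frac{5}{\sqrt{1}}\right)^{3} = 31 + \left(\frac{5}{1}\right)^{3} = 31 + \left(5 \cdot 1\right)^{3} = 31 + 5^{3} = 31 + 125 = 156$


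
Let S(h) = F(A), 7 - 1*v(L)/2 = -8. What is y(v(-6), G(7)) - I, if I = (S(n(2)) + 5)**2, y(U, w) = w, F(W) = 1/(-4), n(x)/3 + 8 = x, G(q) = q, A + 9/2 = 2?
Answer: -249/16 ≈ -15.563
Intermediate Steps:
A = -5/2 (A = -9/2 + 2 = -5/2 ≈ -2.5000)
v(L) = 30 (v(L) = 14 - 2*(-8) = 14 + 16 = 30)
n(x) = -24 + 3*x
F(W) = -1/4
S(h) = -1/4
I = 361/16 (I = (-1/4 + 5)**2 = (19/4)**2 = 361/16 ≈ 22.563)
y(v(-6), G(7)) - I = 7 - 1*361/16 = 7 - 361/16 = -249/16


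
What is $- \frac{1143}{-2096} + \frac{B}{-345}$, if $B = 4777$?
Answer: $- \frac{9618257}{723120} \approx -13.301$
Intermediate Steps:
$- \frac{1143}{-2096} + \frac{B}{-345} = - \frac{1143}{-2096} + \frac{4777}{-345} = \left(-1143\right) \left(- \frac{1}{2096}\right) + 4777 \left(- \frac{1}{345}\right) = \frac{1143}{2096} - \frac{4777}{345} = - \frac{9618257}{723120}$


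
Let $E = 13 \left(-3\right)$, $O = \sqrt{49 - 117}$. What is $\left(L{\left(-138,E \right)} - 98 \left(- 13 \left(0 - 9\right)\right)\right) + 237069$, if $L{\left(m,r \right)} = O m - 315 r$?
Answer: $237888 - 276 i \sqrt{17} \approx 2.3789 \cdot 10^{5} - 1138.0 i$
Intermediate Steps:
$O = 2 i \sqrt{17}$ ($O = \sqrt{-68} = 2 i \sqrt{17} \approx 8.2462 i$)
$E = -39$
$L{\left(m,r \right)} = - 315 r + 2 i m \sqrt{17}$ ($L{\left(m,r \right)} = 2 i \sqrt{17} m - 315 r = 2 i m \sqrt{17} - 315 r = - 315 r + 2 i m \sqrt{17}$)
$\left(L{\left(-138,E \right)} - 98 \left(- 13 \left(0 - 9\right)\right)\right) + 237069 = \left(\left(\left(-315\right) \left(-39\right) + 2 i \left(-138\right) \sqrt{17}\right) - 98 \left(- 13 \left(0 - 9\right)\right)\right) + 237069 = \left(\left(12285 - 276 i \sqrt{17}\right) - 98 \left(\left(-13\right) \left(-9\right)\right)\right) + 237069 = \left(\left(12285 - 276 i \sqrt{17}\right) - 11466\right) + 237069 = \left(819 - 276 i \sqrt{17}\right) + 237069 = 237888 - 276 i \sqrt{17}$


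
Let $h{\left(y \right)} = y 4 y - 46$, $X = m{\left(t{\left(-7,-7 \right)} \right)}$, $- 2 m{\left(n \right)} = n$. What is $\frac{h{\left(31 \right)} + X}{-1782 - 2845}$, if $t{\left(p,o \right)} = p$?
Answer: $- \frac{7603}{9254} \approx -0.82159$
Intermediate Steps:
$m{\left(n \right)} = - \frac{n}{2}$
$X = \frac{7}{2}$ ($X = \left(- \frac{1}{2}\right) \left(-7\right) = \frac{7}{2} \approx 3.5$)
$h{\left(y \right)} = -46 + 4 y^{2}$ ($h{\left(y \right)} = 4 y y - 46 = 4 y^{2} - 46 = -46 + 4 y^{2}$)
$\frac{h{\left(31 \right)} + X}{-1782 - 2845} = \frac{\left(-46 + 4 \cdot 31^{2}\right) + \frac{7}{2}}{-1782 - 2845} = \frac{\left(-46 + 4 \cdot 961\right) + \frac{7}{2}}{-4627} = \left(\left(-46 + 3844\right) + \frac{7}{2}\right) \left(- \frac{1}{4627}\right) = \left(3798 + \frac{7}{2}\right) \left(- \frac{1}{4627}\right) = \frac{7603}{2} \left(- \frac{1}{4627}\right) = - \frac{7603}{9254}$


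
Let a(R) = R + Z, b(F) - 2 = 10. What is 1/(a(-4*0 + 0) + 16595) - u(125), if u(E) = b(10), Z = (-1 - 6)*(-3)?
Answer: -199391/16616 ≈ -12.000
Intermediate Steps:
Z = 21 (Z = -7*(-3) = 21)
b(F) = 12 (b(F) = 2 + 10 = 12)
a(R) = 21 + R (a(R) = R + 21 = 21 + R)
u(E) = 12
1/(a(-4*0 + 0) + 16595) - u(125) = 1/((21 + (-4*0 + 0)) + 16595) - 1*12 = 1/((21 + (0 + 0)) + 16595) - 12 = 1/((21 + 0) + 16595) - 12 = 1/(21 + 16595) - 12 = 1/16616 - 12 = -199391/16616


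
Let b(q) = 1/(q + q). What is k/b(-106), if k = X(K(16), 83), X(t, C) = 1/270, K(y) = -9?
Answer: -106/135 ≈ -0.78518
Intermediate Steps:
X(t, C) = 1/270
b(q) = 1/(2*q)
k = 1/270 ≈ 0.0037037
k/b(-106) = 1/(270*(((½)/(-106)))) = 1/(270*(((½)*(-1/106)))) = 1/(270*(-1/212)) = (1/270)*(-212) = -106/135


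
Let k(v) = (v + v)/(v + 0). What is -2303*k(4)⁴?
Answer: -36848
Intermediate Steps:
k(v) = 2 (k(v) = (2*v)/v = 2)
-2303*k(4)⁴ = -2303*2⁴ = -2303*16 = -36848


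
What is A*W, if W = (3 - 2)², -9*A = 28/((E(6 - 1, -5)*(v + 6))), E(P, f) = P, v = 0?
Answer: -14/135 ≈ -0.10370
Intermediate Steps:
A = -14/135 (A = -28/(9*((6 - 1)*(0 + 6))) = -28/(9*(5*6)) = -28/(9*30) = -⅑*14/15 = -14/135 ≈ -0.10370)
W = 1 (W = 1² = 1)
A*W = -14/135*1 = -14/135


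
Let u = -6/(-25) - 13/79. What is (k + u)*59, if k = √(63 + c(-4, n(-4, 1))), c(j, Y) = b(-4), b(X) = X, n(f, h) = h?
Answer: 8791/1975 + 59*√59 ≈ 457.64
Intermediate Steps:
u = 149/1975 (u = -6*(-1/25) - 13*1/79 = 6/25 - 13/79 = 149/1975 ≈ 0.075443)
c(j, Y) = -4
k = √59 (k = √(63 - 4) = √59 ≈ 7.6811)
(k + u)*59 = (√59 + 149/1975)*59 = (149/1975 + √59)*59 = 8791/1975 + 59*√59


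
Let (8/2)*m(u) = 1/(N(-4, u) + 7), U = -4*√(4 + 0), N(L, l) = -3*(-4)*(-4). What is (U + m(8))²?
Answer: 1723969/26896 ≈ 64.098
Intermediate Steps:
N(L, l) = -48 (N(L, l) = 12*(-4) = -48)
U = -8 (U = -4*√4 = -4*2 = -8)
m(u) = -1/164 (m(u) = 1/(4*(-48 + 7)) = (¼)/(-41) = (¼)*(-1/41) = -1/164)
(U + m(8))² = (-8 - 1/164)² = (-1313/164)² = 1723969/26896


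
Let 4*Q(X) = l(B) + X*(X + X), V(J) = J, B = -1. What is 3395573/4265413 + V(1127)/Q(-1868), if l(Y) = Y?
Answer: 23716412926135/29767664718811 ≈ 0.79672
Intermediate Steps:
Q(X) = -¼ + X²/2 (Q(X) = (-1 + X*(X + X))/4 = (-1 + X*(2*X))/4 = (-1 + 2*X²)/4 = -¼ + X²/2)
3395573/4265413 + V(1127)/Q(-1868) = 3395573/4265413 + 1127/(-¼ + (½)*(-1868)²) = 3395573*(1/4265413) + 1127/(-¼ + (½)*3489424) = 3395573/4265413 + 1127/(-¼ + 1744712) = 3395573/4265413 + 1127/(6978847/4) = 3395573/4265413 + 1127*(4/6978847) = 3395573/4265413 + 4508/6978847 = 23716412926135/29767664718811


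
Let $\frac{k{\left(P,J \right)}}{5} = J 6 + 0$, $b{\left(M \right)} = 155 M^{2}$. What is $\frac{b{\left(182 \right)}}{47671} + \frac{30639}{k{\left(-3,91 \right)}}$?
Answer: $\frac{56692353}{476710} \approx 118.92$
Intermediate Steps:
$k{\left(P,J \right)} = 30 J$ ($k{\left(P,J \right)} = 5 \left(J 6 + 0\right) = 5 \left(6 J + 0\right) = 5 \cdot 6 J = 30 J$)
$\frac{b{\left(182 \right)}}{47671} + \frac{30639}{k{\left(-3,91 \right)}} = \frac{155 \cdot 182^{2}}{47671} + \frac{30639}{30 \cdot 91} = 155 \cdot 33124 \cdot \frac{1}{47671} + \frac{30639}{2730} = 5134220 \cdot \frac{1}{47671} + 30639 \cdot \frac{1}{2730} = \frac{394940}{3667} + \frac{1459}{130} = \frac{56692353}{476710}$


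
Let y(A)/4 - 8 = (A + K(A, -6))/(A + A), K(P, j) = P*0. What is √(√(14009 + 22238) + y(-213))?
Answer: √(34 + √36247) ≈ 14.980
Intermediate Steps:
K(P, j) = 0
y(A) = 34 (y(A) = 32 + 4*((A + 0)/(A + A)) = 32 + 4*(A/((2*A))) = 32 + 4*(A*(1/(2*A))) = 32 + 4*(½) = 32 + 2 = 34)
√(√(14009 + 22238) + y(-213)) = √(√(14009 + 22238) + 34) = √(√36247 + 34) = √(34 + √36247)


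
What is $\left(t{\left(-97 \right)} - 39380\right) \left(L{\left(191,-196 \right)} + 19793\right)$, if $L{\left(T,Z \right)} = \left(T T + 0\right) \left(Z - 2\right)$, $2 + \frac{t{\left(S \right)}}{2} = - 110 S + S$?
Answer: $131376429910$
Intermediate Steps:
$t{\left(S \right)} = -4 - 218 S$ ($t{\left(S \right)} = -4 + 2 \left(- 110 S + S\right) = -4 + 2 \left(- 109 S\right) = -4 - 218 S$)
$L{\left(T,Z \right)} = T^{2} \left(-2 + Z\right)$ ($L{\left(T,Z \right)} = \left(T^{2} + 0\right) \left(-2 + Z\right) = T^{2} \left(-2 + Z\right)$)
$\left(t{\left(-97 \right)} - 39380\right) \left(L{\left(191,-196 \right)} + 19793\right) = \left(\left(-4 - -21146\right) - 39380\right) \left(191^{2} \left(-2 - 196\right) + 19793\right) = \left(\left(-4 + 21146\right) - 39380\right) \left(36481 \left(-198\right) + 19793\right) = \left(21142 - 39380\right) \left(-7223238 + 19793\right) = \left(-18238\right) \left(-7203445\right) = 131376429910$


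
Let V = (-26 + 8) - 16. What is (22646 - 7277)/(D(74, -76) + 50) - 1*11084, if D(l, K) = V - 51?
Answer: -403309/35 ≈ -11523.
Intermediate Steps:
V = -34 (V = -18 - 16 = -34)
D(l, K) = -85 (D(l, K) = -34 - 51 = -85)
(22646 - 7277)/(D(74, -76) + 50) - 1*11084 = (22646 - 7277)/(-85 + 50) - 1*11084 = 15369/(-35) - 11084 = 15369*(-1/35) - 11084 = -15369/35 - 11084 = -403309/35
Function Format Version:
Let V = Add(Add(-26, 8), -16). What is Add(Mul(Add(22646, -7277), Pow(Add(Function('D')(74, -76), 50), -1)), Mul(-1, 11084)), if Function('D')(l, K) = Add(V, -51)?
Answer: Rational(-403309, 35) ≈ -11523.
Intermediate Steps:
V = -34 (V = Add(-18, -16) = -34)
Function('D')(l, K) = -85 (Function('D')(l, K) = Add(-34, -51) = -85)
Add(Mul(Add(22646, -7277), Pow(Add(Function('D')(74, -76), 50), -1)), Mul(-1, 11084)) = Add(Mul(Add(22646, -7277), Pow(Add(-85, 50), -1)), Mul(-1, 11084)) = Add(Mul(15369, Pow(-35, -1)), -11084) = Add(Mul(15369, Rational(-1, 35)), -11084) = Add(Rational(-15369, 35), -11084) = Rational(-403309, 35)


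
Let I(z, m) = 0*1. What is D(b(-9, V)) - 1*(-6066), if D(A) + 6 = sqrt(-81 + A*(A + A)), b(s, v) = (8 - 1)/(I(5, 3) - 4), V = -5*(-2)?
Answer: 6060 + I*sqrt(1198)/4 ≈ 6060.0 + 8.653*I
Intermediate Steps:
I(z, m) = 0
V = 10
b(s, v) = -7/4 (b(s, v) = (8 - 1)/(0 - 4) = 7/(-4) = 7*(-1/4) = -7/4)
D(A) = -6 + sqrt(-81 + 2*A**2) (D(A) = -6 + sqrt(-81 + A*(A + A)) = -6 + sqrt(-81 + A*(2*A)) = -6 + sqrt(-81 + 2*A**2))
D(b(-9, V)) - 1*(-6066) = (-6 + sqrt(-81 + 2*(-7/4)**2)) - 1*(-6066) = (-6 + sqrt(-81 + 2*(49/16))) + 6066 = (-6 + sqrt(-81 + 49/8)) + 6066 = (-6 + sqrt(-599/8)) + 6066 = (-6 + I*sqrt(1198)/4) + 6066 = 6060 + I*sqrt(1198)/4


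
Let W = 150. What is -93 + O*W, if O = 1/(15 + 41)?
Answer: -2529/28 ≈ -90.321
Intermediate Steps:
O = 1/56 ≈ 0.017857
-93 + O*W = -93 + (1/56)*150 = -93 + 75/28 = -2529/28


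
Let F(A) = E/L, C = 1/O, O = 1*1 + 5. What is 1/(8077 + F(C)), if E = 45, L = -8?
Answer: 8/64571 ≈ 0.00012389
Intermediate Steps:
O = 6 (O = 1 + 5 = 6)
C = 1/6 ≈ 0.16667
F(A) = -45/8 (F(A) = 45/(-8) = 45*(-1/8) = -45/8)
1/(8077 + F(C)) = 1/(8077 - 45/8) = 1/(64571/8) = 8/64571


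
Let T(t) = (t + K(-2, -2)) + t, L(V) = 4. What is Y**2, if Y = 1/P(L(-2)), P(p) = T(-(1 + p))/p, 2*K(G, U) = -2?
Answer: 16/121 ≈ 0.13223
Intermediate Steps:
K(G, U) = -1 (K(G, U) = (1/2)*(-2) = -1)
T(t) = -1 + 2*t (T(t) = (t - 1) + t = (-1 + t) + t = -1 + 2*t)
P(p) = (-3 - 2*p)/p (P(p) = (-1 + 2*(-(1 + p)))/p = (-1 + 2*(-1 - p))/p = (-1 + (-2 - 2*p))/p = (-3 - 2*p)/p)
Y = -4/11 (Y = 1/(-2 - 3/4) = 1/(-11/4) = -4/11 ≈ -0.36364)
Y**2 = (-4/11)**2 = 16/121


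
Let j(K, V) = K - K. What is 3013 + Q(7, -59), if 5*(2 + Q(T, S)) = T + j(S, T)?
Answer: 15062/5 ≈ 3012.4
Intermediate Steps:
j(K, V) = 0
Q(T, S) = -2 + T/5 (Q(T, S) = -2 + (T + 0)/5 = -2 + T/5)
3013 + Q(7, -59) = 3013 + (-2 + (⅕)*7) = 3013 + (-2 + 7/5) = 3013 - ⅗ = 15062/5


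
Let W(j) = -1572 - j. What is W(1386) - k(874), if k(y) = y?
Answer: -3832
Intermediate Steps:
W(1386) - k(874) = (-1572 - 1*1386) - 1*874 = (-1572 - 1386) - 874 = -2958 - 874 = -3832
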